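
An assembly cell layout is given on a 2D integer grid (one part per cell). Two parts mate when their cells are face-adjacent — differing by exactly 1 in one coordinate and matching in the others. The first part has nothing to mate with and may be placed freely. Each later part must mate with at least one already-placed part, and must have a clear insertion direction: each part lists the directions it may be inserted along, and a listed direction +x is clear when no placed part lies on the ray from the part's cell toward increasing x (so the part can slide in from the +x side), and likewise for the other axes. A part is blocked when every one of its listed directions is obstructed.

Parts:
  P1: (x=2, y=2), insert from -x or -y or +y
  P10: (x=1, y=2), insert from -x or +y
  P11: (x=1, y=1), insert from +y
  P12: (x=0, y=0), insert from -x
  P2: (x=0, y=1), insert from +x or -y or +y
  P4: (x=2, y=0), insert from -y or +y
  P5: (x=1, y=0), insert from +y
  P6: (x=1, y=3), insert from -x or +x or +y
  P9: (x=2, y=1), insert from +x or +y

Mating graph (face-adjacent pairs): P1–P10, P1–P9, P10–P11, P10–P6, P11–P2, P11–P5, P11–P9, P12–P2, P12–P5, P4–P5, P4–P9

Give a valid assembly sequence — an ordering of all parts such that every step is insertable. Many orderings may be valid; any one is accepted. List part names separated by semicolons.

1. P1@(2, 2) [-x clear] — {P1}
2. P9@(2, 1) [+x clear] — {P1, P9}
3. P4@(2, 0) [-y clear] — {P1, P4, P9}
4. P5@(1, 0) [+y clear] — {P1, P4, P5, P9}
5. P12@(0, 0) [-x clear] — {P1, P12, P4, P5, P9}
6. P11@(1, 1) [+y clear] — {P1, P11, P12, P4, P5, P9}
7. P10@(1, 2) [-x clear] — {P1, P10, P11, P12, P4, P5, P9}
8. P6@(1, 3) [-x clear] — {P1, P10, P11, P12, P4, P5, P6, P9}
9. P2@(0, 1) [+y clear] — {P1, P10, P11, P12, P2, P4, P5, P6, P9}

P1; P9; P4; P5; P12; P11; P10; P6; P2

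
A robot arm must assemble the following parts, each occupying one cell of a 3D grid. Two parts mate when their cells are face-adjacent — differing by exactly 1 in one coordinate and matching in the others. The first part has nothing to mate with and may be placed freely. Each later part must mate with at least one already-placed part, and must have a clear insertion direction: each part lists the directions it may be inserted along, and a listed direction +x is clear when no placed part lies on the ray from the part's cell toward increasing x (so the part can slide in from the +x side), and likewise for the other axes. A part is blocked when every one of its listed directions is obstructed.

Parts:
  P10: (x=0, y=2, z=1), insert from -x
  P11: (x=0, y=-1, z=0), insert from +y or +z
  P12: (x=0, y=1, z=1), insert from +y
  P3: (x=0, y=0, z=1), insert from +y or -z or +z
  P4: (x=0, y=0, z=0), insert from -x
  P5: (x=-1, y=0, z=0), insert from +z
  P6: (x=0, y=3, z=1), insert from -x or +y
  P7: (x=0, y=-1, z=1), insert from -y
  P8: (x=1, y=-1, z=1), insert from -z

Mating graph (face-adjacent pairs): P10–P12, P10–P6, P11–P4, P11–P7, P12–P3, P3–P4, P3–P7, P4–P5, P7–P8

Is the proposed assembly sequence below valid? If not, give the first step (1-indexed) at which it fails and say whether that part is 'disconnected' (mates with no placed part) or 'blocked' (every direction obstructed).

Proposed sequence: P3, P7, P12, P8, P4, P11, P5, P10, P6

Invalid at step 6 (blocked)

1. P3@(0, 0, 1) [+y clear] — {P3}
2. P7@(0, -1, 1) [-y clear] — {P3, P7}
3. P12@(0, 1, 1) [+y clear] — {P12, P3, P7}
4. P8@(1, -1, 1) [-z clear] — {P12, P3, P7, P8}
5. P4@(0, 0, 0) [-x clear] — {P12, P3, P4, P7, P8}
6. P11@(0, -1, 0) — +y/+z all obstructed ⇒ blocked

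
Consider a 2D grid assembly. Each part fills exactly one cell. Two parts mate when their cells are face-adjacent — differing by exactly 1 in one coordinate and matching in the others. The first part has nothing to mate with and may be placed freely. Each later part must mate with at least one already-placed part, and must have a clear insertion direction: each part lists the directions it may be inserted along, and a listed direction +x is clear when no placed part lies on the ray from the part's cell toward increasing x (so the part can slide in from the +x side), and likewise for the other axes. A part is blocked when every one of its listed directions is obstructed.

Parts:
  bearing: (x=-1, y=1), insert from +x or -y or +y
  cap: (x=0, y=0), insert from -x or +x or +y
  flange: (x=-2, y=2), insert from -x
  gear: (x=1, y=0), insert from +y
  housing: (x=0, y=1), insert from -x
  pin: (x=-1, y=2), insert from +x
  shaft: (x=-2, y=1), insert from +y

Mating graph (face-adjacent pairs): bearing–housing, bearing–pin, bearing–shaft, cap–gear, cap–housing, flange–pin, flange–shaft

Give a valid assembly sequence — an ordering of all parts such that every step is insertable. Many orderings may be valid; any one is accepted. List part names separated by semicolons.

1. gear@(1, 0) [+y clear] — {gear}
2. cap@(0, 0) [-x clear] — {cap, gear}
3. housing@(0, 1) [-x clear] — {cap, gear, housing}
4. bearing@(-1, 1) [-y clear] — {bearing, cap, gear, housing}
5. shaft@(-2, 1) [+y clear] — {bearing, cap, gear, housing, shaft}
6. pin@(-1, 2) [+x clear] — {bearing, cap, gear, housing, pin, shaft}
7. flange@(-2, 2) [-x clear] — {bearing, cap, flange, gear, housing, pin, shaft}

gear; cap; housing; bearing; shaft; pin; flange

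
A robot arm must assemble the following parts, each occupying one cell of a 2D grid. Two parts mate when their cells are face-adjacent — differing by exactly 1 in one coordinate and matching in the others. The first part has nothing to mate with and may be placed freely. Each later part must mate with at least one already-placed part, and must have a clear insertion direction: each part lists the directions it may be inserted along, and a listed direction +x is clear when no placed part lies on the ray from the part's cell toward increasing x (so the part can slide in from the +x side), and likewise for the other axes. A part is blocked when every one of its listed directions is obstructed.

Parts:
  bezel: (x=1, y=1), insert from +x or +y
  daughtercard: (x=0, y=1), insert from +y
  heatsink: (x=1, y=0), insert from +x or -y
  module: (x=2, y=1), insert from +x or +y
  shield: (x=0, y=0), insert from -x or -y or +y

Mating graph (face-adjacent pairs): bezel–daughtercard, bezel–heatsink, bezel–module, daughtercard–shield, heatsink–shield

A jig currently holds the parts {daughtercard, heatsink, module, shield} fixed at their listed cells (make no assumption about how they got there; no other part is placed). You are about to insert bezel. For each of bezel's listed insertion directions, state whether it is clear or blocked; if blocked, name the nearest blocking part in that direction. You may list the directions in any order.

+x: blocked by module; +y: clear

+x: nearest on ray is module@(2, 1) ⇒ blocked
+y: ray from bezel(1, 1) has no placed part ⇒ clear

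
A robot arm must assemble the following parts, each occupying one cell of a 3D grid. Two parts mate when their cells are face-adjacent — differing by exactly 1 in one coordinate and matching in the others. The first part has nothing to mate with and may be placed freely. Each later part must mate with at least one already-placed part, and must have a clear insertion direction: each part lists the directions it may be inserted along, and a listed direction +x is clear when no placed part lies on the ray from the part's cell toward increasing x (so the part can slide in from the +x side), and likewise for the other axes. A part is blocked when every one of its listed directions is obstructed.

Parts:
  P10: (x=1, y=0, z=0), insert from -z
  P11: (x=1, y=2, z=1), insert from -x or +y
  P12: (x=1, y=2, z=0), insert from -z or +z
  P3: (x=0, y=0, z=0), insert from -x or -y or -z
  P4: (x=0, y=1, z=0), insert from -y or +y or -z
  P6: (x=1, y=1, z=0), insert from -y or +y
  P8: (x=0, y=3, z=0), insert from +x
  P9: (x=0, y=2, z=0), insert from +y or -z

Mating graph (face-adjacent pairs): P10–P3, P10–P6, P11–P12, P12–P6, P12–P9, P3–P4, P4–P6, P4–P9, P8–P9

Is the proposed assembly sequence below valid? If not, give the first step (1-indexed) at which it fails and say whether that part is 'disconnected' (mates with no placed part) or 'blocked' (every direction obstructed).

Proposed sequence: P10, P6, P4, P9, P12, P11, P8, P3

Valid

1. P10@(1, 0, 0) [-z clear] — {P10}
2. P6@(1, 1, 0) [+y clear] — {P10, P6}
3. P4@(0, 1, 0) [-y clear] — {P10, P4, P6}
4. P9@(0, 2, 0) [+y clear] — {P10, P4, P6, P9}
5. P12@(1, 2, 0) [-z clear] — {P10, P12, P4, P6, P9}
6. P11@(1, 2, 1) [-x clear] — {P10, P11, P12, P4, P6, P9}
7. P8@(0, 3, 0) [+x clear] — {P10, P11, P12, P4, P6, P8, P9}
8. P3@(0, 0, 0) [-x clear] — {P10, P11, P12, P3, P4, P6, P8, P9}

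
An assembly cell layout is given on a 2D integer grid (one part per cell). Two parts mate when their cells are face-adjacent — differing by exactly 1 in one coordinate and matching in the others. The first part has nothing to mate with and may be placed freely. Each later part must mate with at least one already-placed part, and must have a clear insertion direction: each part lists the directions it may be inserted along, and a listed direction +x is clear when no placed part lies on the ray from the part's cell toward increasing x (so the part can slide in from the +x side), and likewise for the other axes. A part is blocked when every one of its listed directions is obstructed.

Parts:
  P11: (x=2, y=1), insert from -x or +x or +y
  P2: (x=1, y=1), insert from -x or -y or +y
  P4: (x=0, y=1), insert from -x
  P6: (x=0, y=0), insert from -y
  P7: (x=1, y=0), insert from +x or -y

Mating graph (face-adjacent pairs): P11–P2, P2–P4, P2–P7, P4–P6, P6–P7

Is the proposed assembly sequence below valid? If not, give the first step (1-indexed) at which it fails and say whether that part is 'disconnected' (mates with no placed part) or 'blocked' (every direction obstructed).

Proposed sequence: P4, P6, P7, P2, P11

Valid

1. P4@(0, 1) [-x clear] — {P4}
2. P6@(0, 0) [-y clear] — {P4, P6}
3. P7@(1, 0) [+x clear] — {P4, P6, P7}
4. P2@(1, 1) [+y clear] — {P2, P4, P6, P7}
5. P11@(2, 1) [+x clear] — {P11, P2, P4, P6, P7}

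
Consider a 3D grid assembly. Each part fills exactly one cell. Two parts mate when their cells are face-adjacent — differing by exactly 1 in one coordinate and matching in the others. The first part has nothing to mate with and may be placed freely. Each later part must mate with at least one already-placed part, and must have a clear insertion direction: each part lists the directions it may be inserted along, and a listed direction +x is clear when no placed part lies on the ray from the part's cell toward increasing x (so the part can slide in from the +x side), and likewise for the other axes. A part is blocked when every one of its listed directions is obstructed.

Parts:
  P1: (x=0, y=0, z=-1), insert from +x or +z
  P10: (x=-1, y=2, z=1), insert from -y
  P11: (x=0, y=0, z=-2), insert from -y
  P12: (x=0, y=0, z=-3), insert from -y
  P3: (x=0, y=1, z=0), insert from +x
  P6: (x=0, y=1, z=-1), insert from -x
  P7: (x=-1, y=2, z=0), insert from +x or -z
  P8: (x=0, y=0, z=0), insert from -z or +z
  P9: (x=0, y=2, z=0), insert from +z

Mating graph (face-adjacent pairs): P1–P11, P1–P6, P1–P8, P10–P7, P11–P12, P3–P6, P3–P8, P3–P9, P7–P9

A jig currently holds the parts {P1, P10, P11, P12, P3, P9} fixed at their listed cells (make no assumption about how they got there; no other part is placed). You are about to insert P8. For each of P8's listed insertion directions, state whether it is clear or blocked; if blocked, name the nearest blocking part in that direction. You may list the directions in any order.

+z: clear; -z: blocked by P1

-z: nearest on ray is P1@(0, 0, -1) ⇒ blocked
+z: ray from P8(0, 0, 0) has no placed part ⇒ clear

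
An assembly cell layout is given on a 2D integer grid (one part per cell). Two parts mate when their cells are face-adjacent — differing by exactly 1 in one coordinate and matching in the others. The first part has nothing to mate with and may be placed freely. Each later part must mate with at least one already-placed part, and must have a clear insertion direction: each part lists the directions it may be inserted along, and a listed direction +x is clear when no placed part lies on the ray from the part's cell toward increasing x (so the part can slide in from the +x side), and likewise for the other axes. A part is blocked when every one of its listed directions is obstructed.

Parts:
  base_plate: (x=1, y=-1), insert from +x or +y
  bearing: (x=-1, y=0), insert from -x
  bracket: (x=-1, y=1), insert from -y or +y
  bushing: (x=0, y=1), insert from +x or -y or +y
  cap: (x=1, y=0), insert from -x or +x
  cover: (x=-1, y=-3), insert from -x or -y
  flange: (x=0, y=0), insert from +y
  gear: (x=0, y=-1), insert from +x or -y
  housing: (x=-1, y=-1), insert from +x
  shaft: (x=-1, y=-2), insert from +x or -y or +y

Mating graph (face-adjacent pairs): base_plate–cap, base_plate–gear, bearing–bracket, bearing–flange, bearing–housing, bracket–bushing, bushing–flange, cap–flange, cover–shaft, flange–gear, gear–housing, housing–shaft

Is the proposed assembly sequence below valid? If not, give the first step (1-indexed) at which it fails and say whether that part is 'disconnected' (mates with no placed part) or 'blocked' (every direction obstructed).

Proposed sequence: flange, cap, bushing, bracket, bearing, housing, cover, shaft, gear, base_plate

Invalid at step 7 (disconnected)

1. flange@(0, 0) [+y clear] — {flange}
2. cap@(1, 0) [+x clear] — {cap, flange}
3. bushing@(0, 1) [+x clear] — {bushing, cap, flange}
4. bracket@(-1, 1) [-y clear] — {bracket, bushing, cap, flange}
5. bearing@(-1, 0) [-x clear] — {bearing, bracket, bushing, cap, flange}
6. housing@(-1, -1) [+x clear] — {bearing, bracket, bushing, cap, flange, housing}
7. cover@(-1, -3) — no placed neighbour ⇒ disconnected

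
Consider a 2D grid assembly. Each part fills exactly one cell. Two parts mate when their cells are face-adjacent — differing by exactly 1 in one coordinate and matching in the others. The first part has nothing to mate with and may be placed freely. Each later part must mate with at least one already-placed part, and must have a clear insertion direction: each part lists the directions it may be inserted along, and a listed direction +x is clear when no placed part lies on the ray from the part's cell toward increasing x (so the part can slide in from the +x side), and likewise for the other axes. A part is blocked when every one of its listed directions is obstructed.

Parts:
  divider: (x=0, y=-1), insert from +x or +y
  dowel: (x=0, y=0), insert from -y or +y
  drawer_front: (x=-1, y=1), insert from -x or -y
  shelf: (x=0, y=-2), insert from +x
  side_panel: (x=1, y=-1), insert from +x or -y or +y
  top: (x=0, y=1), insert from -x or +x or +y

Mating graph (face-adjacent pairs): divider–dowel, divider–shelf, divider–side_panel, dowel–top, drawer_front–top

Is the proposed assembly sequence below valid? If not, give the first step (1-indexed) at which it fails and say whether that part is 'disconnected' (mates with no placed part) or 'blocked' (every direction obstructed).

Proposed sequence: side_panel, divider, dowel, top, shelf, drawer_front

Valid

1. side_panel@(1, -1) [+x clear] — {side_panel}
2. divider@(0, -1) [+y clear] — {divider, side_panel}
3. dowel@(0, 0) [+y clear] — {divider, dowel, side_panel}
4. top@(0, 1) [-x clear] — {divider, dowel, side_panel, top}
5. shelf@(0, -2) [+x clear] — {divider, dowel, shelf, side_panel, top}
6. drawer_front@(-1, 1) [-x clear] — {divider, dowel, drawer_front, shelf, side_panel, top}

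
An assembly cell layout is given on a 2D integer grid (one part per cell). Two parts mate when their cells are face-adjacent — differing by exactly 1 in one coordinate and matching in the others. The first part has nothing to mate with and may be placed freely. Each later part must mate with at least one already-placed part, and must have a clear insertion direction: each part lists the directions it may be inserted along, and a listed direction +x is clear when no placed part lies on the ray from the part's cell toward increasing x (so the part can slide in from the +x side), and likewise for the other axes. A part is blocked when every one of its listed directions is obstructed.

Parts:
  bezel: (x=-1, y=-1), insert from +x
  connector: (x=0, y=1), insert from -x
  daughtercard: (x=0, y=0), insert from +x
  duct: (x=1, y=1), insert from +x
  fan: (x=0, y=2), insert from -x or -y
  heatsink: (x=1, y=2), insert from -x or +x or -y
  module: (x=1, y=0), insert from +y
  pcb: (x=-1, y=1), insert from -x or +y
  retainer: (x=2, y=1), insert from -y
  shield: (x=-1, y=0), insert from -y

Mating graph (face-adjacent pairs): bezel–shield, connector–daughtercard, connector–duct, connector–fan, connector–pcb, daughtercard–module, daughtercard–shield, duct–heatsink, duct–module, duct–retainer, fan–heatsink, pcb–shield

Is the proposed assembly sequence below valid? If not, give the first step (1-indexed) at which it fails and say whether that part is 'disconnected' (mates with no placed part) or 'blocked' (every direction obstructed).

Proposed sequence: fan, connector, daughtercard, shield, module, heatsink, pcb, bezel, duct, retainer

Valid

1. fan@(0, 2) [-x clear] — {fan}
2. connector@(0, 1) [-x clear] — {connector, fan}
3. daughtercard@(0, 0) [+x clear] — {connector, daughtercard, fan}
4. shield@(-1, 0) [-y clear] — {connector, daughtercard, fan, shield}
5. module@(1, 0) [+y clear] — {connector, daughtercard, fan, module, shield}
6. heatsink@(1, 2) [+x clear] — {connector, daughtercard, fan, heatsink, module, shield}
7. pcb@(-1, 1) [-x clear] — {connector, daughtercard, fan, heatsink, module, pcb, shield}
8. bezel@(-1, -1) [+x clear] — {bezel, connector, daughtercard, fan, heatsink, module, pcb, shield}
9. duct@(1, 1) [+x clear] — {bezel, connector, daughtercard, duct, fan, heatsink, module, pcb, shield}
10. retainer@(2, 1) [-y clear] — {bezel, connector, daughtercard, duct, fan, heatsink, module, pcb, retainer, shield}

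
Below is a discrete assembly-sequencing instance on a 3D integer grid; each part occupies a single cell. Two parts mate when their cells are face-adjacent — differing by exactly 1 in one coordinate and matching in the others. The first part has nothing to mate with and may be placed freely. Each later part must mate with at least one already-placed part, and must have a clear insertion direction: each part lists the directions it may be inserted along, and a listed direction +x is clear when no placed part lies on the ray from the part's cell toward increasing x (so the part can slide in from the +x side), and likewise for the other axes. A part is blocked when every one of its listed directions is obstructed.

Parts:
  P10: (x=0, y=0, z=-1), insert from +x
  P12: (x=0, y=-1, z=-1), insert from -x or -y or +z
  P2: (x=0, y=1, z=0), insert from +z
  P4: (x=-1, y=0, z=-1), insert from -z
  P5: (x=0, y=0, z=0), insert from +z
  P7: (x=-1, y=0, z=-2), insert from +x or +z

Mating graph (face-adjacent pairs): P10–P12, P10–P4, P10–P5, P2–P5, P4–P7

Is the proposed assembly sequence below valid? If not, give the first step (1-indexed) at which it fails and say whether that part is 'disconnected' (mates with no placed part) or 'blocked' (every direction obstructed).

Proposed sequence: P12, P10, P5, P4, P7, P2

1. P12@(0, -1, -1) [-x clear] — {P12}
2. P10@(0, 0, -1) [+x clear] — {P10, P12}
3. P5@(0, 0, 0) [+z clear] — {P10, P12, P5}
4. P4@(-1, 0, -1) [-z clear] — {P10, P12, P4, P5}
5. P7@(-1, 0, -2) [+x clear] — {P10, P12, P4, P5, P7}
6. P2@(0, 1, 0) [+z clear] — {P10, P12, P2, P4, P5, P7}

Valid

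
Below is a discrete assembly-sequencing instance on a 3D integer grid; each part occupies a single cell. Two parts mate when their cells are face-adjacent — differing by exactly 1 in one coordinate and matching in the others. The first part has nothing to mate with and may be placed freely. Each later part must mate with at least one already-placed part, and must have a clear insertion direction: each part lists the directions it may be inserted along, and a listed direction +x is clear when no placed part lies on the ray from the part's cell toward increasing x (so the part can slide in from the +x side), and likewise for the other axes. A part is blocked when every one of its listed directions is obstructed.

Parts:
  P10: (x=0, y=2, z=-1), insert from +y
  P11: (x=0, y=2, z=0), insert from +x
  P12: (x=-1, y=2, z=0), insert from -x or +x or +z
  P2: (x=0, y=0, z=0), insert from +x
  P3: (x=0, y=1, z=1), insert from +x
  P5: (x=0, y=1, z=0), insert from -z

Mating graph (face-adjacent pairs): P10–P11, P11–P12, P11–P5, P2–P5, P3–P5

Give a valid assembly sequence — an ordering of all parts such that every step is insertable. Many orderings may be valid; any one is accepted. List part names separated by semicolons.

1. P11@(0, 2, 0) [+x clear] — {P11}
2. P10@(0, 2, -1) [+y clear] — {P10, P11}
3. P5@(0, 1, 0) [-z clear] — {P10, P11, P5}
4. P3@(0, 1, 1) [+x clear] — {P10, P11, P3, P5}
5. P12@(-1, 2, 0) [-x clear] — {P10, P11, P12, P3, P5}
6. P2@(0, 0, 0) [+x clear] — {P10, P11, P12, P2, P3, P5}

P11; P10; P5; P3; P12; P2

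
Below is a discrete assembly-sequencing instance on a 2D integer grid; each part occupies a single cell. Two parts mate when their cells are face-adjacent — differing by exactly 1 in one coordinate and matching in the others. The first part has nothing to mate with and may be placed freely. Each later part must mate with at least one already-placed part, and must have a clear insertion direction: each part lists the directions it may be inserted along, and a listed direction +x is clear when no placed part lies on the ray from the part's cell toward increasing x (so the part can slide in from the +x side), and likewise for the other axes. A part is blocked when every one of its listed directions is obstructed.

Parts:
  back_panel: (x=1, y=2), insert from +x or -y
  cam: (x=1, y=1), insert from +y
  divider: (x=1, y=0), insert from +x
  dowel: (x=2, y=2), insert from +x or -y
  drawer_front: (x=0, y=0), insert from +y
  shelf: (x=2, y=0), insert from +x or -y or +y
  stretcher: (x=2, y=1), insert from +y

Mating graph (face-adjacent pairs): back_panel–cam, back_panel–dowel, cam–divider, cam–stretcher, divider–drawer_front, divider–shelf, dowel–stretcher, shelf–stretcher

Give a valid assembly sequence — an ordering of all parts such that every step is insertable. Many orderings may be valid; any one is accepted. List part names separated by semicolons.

stretcher; cam; back_panel; dowel; divider; shelf; drawer_front

1. stretcher@(2, 1) [+y clear] — {stretcher}
2. cam@(1, 1) [+y clear] — {cam, stretcher}
3. back_panel@(1, 2) [+x clear] — {back_panel, cam, stretcher}
4. dowel@(2, 2) [+x clear] — {back_panel, cam, dowel, stretcher}
5. divider@(1, 0) [+x clear] — {back_panel, cam, divider, dowel, stretcher}
6. shelf@(2, 0) [+x clear] — {back_panel, cam, divider, dowel, shelf, stretcher}
7. drawer_front@(0, 0) [+y clear] — {back_panel, cam, divider, dowel, drawer_front, shelf, stretcher}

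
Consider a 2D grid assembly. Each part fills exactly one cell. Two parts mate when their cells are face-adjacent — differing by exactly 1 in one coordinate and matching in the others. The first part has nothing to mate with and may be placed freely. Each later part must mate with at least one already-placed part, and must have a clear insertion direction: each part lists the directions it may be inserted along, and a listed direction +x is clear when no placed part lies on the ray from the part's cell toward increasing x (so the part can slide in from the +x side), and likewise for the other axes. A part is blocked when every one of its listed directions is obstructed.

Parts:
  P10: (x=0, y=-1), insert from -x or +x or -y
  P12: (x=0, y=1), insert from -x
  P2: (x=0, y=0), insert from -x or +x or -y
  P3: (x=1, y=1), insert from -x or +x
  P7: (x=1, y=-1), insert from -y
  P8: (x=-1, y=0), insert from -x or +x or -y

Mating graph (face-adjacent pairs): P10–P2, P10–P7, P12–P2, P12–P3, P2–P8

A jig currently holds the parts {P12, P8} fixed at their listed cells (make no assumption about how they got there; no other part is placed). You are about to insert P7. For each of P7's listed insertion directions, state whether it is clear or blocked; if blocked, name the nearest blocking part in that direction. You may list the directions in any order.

-y: clear

-y: ray from P7(1, -1) has no placed part ⇒ clear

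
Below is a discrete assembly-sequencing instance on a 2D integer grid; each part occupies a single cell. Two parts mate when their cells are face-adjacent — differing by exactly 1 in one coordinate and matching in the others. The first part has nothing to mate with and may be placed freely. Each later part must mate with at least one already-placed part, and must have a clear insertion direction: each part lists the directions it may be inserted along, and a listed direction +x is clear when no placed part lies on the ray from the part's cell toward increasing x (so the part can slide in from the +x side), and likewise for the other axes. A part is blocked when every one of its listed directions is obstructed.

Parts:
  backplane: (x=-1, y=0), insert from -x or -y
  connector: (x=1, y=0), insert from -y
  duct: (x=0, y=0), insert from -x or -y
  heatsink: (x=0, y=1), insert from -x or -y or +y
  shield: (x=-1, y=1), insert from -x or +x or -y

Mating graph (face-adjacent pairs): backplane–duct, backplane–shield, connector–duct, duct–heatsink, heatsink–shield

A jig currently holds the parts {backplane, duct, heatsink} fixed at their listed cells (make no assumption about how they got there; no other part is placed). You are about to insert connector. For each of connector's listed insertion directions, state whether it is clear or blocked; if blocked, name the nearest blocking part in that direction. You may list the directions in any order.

-y: clear

-y: ray from connector(1, 0) has no placed part ⇒ clear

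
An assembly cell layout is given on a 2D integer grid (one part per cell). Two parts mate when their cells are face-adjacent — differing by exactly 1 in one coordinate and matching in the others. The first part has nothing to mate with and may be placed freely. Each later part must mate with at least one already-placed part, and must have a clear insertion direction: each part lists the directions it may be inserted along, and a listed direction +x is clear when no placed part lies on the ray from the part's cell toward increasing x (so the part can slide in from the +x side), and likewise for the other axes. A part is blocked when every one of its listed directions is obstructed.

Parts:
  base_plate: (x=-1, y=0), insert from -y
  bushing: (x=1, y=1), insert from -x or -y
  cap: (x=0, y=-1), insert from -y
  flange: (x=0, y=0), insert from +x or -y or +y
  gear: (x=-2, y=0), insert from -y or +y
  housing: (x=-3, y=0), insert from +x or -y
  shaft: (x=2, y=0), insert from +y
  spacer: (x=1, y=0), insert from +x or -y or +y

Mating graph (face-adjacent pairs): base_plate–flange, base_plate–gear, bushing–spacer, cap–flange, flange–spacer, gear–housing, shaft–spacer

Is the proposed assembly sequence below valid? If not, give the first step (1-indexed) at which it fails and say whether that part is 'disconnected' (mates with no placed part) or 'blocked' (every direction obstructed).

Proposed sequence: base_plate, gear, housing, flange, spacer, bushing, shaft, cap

1. base_plate@(-1, 0) [-y clear] — {base_plate}
2. gear@(-2, 0) [-y clear] — {base_plate, gear}
3. housing@(-3, 0) [-y clear] — {base_plate, gear, housing}
4. flange@(0, 0) [+x clear] — {base_plate, flange, gear, housing}
5. spacer@(1, 0) [+x clear] — {base_plate, flange, gear, housing, spacer}
6. bushing@(1, 1) [-x clear] — {base_plate, bushing, flange, gear, housing, spacer}
7. shaft@(2, 0) [+y clear] — {base_plate, bushing, flange, gear, housing, shaft, spacer}
8. cap@(0, -1) [-y clear] — {base_plate, bushing, cap, flange, gear, housing, shaft, spacer}

Valid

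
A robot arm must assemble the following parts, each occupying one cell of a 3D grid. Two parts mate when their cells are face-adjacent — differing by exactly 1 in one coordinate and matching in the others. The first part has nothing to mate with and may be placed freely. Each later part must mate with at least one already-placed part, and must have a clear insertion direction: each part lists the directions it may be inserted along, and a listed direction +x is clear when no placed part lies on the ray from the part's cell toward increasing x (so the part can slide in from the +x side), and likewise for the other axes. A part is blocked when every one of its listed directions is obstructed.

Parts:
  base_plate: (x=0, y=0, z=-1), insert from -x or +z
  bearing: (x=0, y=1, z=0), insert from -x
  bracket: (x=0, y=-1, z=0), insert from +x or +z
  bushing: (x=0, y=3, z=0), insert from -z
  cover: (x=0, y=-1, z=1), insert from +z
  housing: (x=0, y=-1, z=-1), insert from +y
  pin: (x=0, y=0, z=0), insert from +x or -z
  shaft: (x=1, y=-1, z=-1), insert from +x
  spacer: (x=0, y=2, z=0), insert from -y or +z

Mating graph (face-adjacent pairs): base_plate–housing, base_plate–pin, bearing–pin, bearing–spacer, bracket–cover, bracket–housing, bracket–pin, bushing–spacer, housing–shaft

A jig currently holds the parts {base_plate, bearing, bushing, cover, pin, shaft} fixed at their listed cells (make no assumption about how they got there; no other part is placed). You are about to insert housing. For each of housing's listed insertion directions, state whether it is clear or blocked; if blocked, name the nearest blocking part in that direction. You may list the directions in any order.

+y: nearest on ray is base_plate@(0, 0, -1) ⇒ blocked

+y: blocked by base_plate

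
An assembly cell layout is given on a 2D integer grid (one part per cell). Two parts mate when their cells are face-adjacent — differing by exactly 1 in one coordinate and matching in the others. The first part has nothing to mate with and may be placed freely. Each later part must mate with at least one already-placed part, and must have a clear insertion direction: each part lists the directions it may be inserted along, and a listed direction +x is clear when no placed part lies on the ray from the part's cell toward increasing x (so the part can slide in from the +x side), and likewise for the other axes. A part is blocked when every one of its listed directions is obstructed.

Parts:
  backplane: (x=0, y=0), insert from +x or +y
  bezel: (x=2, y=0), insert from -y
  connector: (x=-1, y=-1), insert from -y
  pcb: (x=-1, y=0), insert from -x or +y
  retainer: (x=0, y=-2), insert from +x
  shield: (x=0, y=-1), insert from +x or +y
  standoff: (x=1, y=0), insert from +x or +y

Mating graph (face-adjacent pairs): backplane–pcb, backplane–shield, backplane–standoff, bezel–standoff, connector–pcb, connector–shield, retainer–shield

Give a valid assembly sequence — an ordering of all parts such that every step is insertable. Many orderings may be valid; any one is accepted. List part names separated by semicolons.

1. connector@(-1, -1) [-y clear] — {connector}
2. pcb@(-1, 0) [-x clear] — {connector, pcb}
3. shield@(0, -1) [+x clear] — {connector, pcb, shield}
4. retainer@(0, -2) [+x clear] — {connector, pcb, retainer, shield}
5. backplane@(0, 0) [+x clear] — {backplane, connector, pcb, retainer, shield}
6. standoff@(1, 0) [+x clear] — {backplane, connector, pcb, retainer, shield, standoff}
7. bezel@(2, 0) [-y clear] — {backplane, bezel, connector, pcb, retainer, shield, standoff}

connector; pcb; shield; retainer; backplane; standoff; bezel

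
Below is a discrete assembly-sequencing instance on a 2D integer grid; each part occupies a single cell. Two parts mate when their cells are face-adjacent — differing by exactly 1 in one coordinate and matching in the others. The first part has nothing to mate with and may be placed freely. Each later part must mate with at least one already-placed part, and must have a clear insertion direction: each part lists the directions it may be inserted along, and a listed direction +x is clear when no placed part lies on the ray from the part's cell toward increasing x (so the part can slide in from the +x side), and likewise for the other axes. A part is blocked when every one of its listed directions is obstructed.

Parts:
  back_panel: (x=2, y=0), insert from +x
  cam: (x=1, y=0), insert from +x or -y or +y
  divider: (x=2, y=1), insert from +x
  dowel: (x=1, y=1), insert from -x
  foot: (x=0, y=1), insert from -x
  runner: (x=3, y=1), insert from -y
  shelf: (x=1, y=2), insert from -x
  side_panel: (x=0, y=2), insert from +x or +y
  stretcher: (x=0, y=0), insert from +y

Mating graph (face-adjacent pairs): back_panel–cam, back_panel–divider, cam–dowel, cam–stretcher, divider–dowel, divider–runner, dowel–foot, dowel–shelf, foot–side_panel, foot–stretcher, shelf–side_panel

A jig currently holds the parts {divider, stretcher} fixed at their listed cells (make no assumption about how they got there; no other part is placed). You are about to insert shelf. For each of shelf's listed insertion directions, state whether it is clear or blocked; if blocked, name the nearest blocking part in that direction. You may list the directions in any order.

-x: ray from shelf(1, 2) has no placed part ⇒ clear

-x: clear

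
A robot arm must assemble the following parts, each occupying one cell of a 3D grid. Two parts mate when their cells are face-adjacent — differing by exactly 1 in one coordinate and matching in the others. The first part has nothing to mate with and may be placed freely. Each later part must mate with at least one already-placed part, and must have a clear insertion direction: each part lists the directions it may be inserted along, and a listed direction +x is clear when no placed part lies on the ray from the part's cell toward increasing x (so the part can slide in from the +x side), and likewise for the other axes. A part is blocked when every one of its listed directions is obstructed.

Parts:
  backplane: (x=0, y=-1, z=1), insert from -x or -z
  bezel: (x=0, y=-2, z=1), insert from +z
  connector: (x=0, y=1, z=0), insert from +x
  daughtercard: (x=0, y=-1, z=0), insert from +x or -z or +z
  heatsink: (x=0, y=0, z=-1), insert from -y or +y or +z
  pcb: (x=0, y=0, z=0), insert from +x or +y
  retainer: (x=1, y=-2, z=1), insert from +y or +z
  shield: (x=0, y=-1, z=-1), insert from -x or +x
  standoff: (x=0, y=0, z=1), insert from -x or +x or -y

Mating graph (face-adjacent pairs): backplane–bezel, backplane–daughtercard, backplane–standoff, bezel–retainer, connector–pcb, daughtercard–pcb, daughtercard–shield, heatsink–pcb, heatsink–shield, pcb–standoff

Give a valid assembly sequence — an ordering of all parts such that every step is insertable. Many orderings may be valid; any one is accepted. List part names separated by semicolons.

pcb; heatsink; shield; connector; daughtercard; backplane; standoff; bezel; retainer

1. pcb@(0, 0, 0) [+x clear] — {pcb}
2. heatsink@(0, 0, -1) [-y clear] — {heatsink, pcb}
3. shield@(0, -1, -1) [-x clear] — {heatsink, pcb, shield}
4. connector@(0, 1, 0) [+x clear] — {connector, heatsink, pcb, shield}
5. daughtercard@(0, -1, 0) [+x clear] — {connector, daughtercard, heatsink, pcb, shield}
6. backplane@(0, -1, 1) [-x clear] — {backplane, connector, daughtercard, heatsink, pcb, shield}
7. standoff@(0, 0, 1) [-x clear] — {backplane, connector, daughtercard, heatsink, pcb, shield, standoff}
8. bezel@(0, -2, 1) [+z clear] — {backplane, bezel, connector, daughtercard, heatsink, pcb, shield, standoff}
9. retainer@(1, -2, 1) [+y clear] — {backplane, bezel, connector, daughtercard, heatsink, pcb, retainer, shield, standoff}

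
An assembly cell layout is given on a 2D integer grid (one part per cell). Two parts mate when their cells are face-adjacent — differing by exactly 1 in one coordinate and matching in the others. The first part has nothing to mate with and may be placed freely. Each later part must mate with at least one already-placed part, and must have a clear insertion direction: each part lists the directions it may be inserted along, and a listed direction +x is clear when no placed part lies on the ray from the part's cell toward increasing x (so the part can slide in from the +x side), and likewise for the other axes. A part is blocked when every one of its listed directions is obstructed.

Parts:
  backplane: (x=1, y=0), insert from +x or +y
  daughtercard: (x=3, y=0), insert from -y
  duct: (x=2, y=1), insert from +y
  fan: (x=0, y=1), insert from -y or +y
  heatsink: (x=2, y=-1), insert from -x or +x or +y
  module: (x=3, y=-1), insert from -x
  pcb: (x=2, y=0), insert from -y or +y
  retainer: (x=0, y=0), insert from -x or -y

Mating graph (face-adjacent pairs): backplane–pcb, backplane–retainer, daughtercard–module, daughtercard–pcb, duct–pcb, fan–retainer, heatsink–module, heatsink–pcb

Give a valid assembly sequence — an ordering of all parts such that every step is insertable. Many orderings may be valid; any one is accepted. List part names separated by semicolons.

retainer; fan; backplane; pcb; duct; daughtercard; module; heatsink

1. retainer@(0, 0) [-x clear] — {retainer}
2. fan@(0, 1) [+y clear] — {fan, retainer}
3. backplane@(1, 0) [+x clear] — {backplane, fan, retainer}
4. pcb@(2, 0) [-y clear] — {backplane, fan, pcb, retainer}
5. duct@(2, 1) [+y clear] — {backplane, duct, fan, pcb, retainer}
6. daughtercard@(3, 0) [-y clear] — {backplane, daughtercard, duct, fan, pcb, retainer}
7. module@(3, -1) [-x clear] — {backplane, daughtercard, duct, fan, module, pcb, retainer}
8. heatsink@(2, -1) [-x clear] — {backplane, daughtercard, duct, fan, heatsink, module, pcb, retainer}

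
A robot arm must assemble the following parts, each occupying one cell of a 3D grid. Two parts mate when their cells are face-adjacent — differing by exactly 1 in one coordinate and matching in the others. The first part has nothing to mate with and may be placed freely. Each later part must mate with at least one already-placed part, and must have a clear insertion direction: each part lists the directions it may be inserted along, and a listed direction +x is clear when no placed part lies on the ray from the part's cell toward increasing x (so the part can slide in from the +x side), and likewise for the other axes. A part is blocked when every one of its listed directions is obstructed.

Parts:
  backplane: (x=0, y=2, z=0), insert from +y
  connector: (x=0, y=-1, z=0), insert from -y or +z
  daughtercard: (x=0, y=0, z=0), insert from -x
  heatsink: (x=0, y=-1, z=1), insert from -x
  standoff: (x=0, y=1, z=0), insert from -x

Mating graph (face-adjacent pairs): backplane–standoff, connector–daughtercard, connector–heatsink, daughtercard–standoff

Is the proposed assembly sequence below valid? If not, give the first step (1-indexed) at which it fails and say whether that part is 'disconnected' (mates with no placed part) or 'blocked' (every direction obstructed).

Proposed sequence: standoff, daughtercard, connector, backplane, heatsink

Valid

1. standoff@(0, 1, 0) [-x clear] — {standoff}
2. daughtercard@(0, 0, 0) [-x clear] — {daughtercard, standoff}
3. connector@(0, -1, 0) [-y clear] — {connector, daughtercard, standoff}
4. backplane@(0, 2, 0) [+y clear] — {backplane, connector, daughtercard, standoff}
5. heatsink@(0, -1, 1) [-x clear] — {backplane, connector, daughtercard, heatsink, standoff}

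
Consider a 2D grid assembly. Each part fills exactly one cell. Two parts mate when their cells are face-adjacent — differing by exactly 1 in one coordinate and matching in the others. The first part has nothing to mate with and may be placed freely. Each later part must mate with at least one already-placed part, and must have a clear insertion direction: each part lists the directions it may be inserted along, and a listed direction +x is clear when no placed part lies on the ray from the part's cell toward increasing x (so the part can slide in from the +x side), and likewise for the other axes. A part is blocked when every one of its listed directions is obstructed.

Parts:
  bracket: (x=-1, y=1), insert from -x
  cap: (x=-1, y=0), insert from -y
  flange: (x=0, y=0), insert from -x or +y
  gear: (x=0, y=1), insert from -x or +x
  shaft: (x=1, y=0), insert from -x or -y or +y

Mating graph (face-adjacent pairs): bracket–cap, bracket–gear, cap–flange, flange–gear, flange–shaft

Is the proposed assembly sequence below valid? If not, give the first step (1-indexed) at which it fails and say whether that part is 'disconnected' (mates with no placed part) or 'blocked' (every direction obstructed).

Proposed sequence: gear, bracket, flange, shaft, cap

Valid

1. gear@(0, 1) [-x clear] — {gear}
2. bracket@(-1, 1) [-x clear] — {bracket, gear}
3. flange@(0, 0) [-x clear] — {bracket, flange, gear}
4. shaft@(1, 0) [-y clear] — {bracket, flange, gear, shaft}
5. cap@(-1, 0) [-y clear] — {bracket, cap, flange, gear, shaft}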